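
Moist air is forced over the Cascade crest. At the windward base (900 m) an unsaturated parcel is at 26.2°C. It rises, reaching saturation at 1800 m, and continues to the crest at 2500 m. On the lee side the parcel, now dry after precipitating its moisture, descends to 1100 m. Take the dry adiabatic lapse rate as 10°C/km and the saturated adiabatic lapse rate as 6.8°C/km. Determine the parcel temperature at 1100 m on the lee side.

Dry to 1800 m: -10 × 0.9 km = -9°C, so T = 17.2°C.
Saturated to 2500 m: -6.8 × 0.7 km = -4.76°C, so T = 12.44°C.
Dry descent to 1100 m: +10 × 1.4 km = +14°C, so T = 26.44°C.

26.44°C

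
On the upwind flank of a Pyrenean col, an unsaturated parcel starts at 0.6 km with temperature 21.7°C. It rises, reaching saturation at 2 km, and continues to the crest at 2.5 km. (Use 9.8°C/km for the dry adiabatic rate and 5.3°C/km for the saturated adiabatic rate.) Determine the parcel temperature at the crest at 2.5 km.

600 → 2000 m (dry, 9.8°C/km): ΔT = -9.8 × 1.4 = -13.72°C → T = 7.98°C
2000 → 2500 m (saturated, 5.3°C/km): ΔT = -5.3 × 0.5 = -2.65°C → T = 5.33°C

5.33°C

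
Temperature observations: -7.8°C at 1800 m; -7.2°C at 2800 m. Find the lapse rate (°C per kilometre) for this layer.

Γ = −ΔT/Δz = (-7.8 − (-7.2)) / (2800 − 1800) m
  = -0.6°C / 1 km = -0.6°C/km

-0.6°C/km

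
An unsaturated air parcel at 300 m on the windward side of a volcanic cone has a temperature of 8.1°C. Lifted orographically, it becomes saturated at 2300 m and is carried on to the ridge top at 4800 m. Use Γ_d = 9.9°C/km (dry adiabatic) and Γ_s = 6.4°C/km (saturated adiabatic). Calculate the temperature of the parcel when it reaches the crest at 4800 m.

-27.7°C

From 300 m to 2300 m (dry): cools by 9.9 × 2 = 19.8°C, giving -11.7°C.
From 2300 m to 4800 m (saturated): cools by 6.4 × 2.5 = 16°C, giving -27.7°C.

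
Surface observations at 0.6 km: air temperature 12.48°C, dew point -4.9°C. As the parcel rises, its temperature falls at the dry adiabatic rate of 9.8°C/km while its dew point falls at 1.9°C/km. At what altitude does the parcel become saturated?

2.8 km

T and T_d converge at 9.8 − 1.9 = 7.9°C per km
Height above start = (12.48 − (-4.9)) / 7.9 = 2.2 km
LCL altitude = 600 m + 2200 m = 2800 m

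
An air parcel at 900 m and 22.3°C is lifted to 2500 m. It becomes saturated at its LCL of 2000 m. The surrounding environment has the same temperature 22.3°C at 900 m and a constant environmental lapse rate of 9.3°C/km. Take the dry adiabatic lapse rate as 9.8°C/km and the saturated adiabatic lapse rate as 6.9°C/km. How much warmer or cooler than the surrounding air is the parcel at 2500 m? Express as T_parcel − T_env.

Parcel:
  From 900 m to 2000 m (dry): cools by 9.8 × 1.1 = 10.78°C, giving 11.52°C.
  From 2000 m to 2500 m (saturated): cools by 6.9 × 0.5 = 3.45°C, giving 8.07°C.
Environment:
  From 900 m to 2500 m (environment): cools by 9.3 × 1.6 = 14.88°C, giving 7.42°C.
T_parcel − T_env = 8.07 − 7.42 = +0.65°C

+0.65°C (parcel warmer than environment)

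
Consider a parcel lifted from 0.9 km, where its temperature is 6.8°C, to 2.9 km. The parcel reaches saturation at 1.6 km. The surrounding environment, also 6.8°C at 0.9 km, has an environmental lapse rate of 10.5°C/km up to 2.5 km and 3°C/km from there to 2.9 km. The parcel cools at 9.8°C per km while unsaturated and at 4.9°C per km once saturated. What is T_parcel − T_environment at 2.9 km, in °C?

Parcel:
  From 900 m to 1600 m (dry): cools by 9.8 × 0.7 = 6.86°C, giving -0.06°C.
  From 1600 m to 2900 m (saturated): cools by 4.9 × 1.3 = 6.37°C, giving -6.43°C.
Environment:
  From 900 m to 2500 m (environment, lower layer): cools by 10.5 × 1.6 = 16.8°C, giving -10°C.
  From 2500 m to 2900 m (environment, upper layer): cools by 3 × 0.4 = 1.2°C, giving -11.2°C.
T_parcel − T_env = -6.43 − (-11.2) = +4.77°C

+4.77°C (parcel warmer than environment)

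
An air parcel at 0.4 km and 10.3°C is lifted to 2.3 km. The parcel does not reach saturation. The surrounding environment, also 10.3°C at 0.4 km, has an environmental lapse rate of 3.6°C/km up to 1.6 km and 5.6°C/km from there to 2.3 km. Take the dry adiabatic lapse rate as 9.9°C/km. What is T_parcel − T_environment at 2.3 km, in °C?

-10.57°C (parcel cooler than environment)

Parcel:
  400–2300 m, dry: Δz = 1.9 km ⇒ ΔT = -18.81°C; T = -8.51°C
Environment:
  400–1600 m, environment, lower layer: Δz = 1.2 km ⇒ ΔT = -4.32°C; T = 5.98°C
  1600–2300 m, environment, upper layer: Δz = 0.7 km ⇒ ΔT = -3.92°C; T = 2.06°C
T_parcel − T_env = -8.51 − 2.06 = -10.57°C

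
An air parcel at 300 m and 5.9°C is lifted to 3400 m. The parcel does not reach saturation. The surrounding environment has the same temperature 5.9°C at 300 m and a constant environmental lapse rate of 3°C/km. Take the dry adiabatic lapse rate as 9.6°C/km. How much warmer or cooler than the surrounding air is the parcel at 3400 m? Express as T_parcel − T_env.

-20.46°C (parcel cooler than environment)

Parcel:
  From 300 m to 3400 m (dry): cools by 9.6 × 3.1 = 29.76°C, giving -23.86°C.
Environment:
  From 300 m to 3400 m (environment): cools by 3 × 3.1 = 9.3°C, giving -3.4°C.
T_parcel − T_env = -23.86 − (-3.4) = -20.46°C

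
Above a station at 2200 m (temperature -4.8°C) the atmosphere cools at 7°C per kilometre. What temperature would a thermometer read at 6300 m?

2200 → 6300 m (environmental, 7°C/km): ΔT = -7 × 4.1 = -28.7°C → T = -33.5°C

-33.5°C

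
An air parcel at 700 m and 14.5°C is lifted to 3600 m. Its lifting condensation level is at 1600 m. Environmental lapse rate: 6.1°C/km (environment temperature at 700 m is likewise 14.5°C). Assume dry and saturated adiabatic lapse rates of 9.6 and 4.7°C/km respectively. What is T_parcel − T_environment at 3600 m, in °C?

-0.35°C (parcel cooler than environment)

Parcel:
  700–1600 m, dry: Δz = 0.9 km ⇒ ΔT = -8.64°C; T = 5.86°C
  1600–3600 m, saturated: Δz = 2 km ⇒ ΔT = -9.4°C; T = -3.54°C
Environment:
  700–3600 m, environment: Δz = 2.9 km ⇒ ΔT = -17.69°C; T = -3.19°C
T_parcel − T_env = -3.54 − (-3.19) = -0.35°C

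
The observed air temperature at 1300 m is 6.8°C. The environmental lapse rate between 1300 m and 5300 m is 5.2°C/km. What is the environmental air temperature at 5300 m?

From 1300 m to 5300 m (environmental): cools by 5.2 × 4 = 20.8°C, giving -14°C.

-14°C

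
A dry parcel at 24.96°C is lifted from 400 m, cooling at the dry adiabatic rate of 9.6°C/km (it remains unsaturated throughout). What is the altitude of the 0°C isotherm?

3000 m

Height above start = (24.96 − 0) / 9.6 = 2.6 km
Altitude = 400 m + 2600 m = 3000 m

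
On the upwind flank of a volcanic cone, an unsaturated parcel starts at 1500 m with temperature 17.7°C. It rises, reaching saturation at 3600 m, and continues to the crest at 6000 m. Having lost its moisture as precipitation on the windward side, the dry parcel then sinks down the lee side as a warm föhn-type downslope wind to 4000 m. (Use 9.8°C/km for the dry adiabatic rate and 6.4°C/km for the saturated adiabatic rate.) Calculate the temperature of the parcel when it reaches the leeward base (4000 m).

1.36°C

Dry to 3600 m: -9.8 × 2.1 km = -20.58°C, so T = -2.88°C.
Saturated to 6000 m: -6.4 × 2.4 km = -15.36°C, so T = -18.24°C.
Dry descent to 4000 m: +9.8 × 2 km = +19.6°C, so T = 1.36°C.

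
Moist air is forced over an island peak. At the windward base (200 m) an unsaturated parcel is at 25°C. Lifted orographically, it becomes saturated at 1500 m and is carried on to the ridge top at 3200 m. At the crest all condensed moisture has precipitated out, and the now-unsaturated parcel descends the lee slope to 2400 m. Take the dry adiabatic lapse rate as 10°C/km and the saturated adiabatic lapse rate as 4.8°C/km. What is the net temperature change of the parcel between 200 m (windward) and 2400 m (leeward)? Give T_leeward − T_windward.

From 200 m to 1500 m (dry): cools by 10 × 1.3 = 13°C, giving 12°C.
From 1500 m to 3200 m (saturated): cools by 4.8 × 1.7 = 8.16°C, giving 3.84°C.
From 3200 m to 2400 m (dry descent): warms by 10 × 0.8 = 8°C, giving 11.84°C.
Net change vs windward start: 11.84 − 25 = -13.16°C

-13.16°C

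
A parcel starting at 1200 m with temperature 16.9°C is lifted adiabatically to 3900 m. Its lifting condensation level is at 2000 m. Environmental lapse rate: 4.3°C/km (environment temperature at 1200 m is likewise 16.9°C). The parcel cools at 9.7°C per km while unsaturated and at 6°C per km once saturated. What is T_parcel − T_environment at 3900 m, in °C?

-7.55°C (parcel cooler than environment)

Parcel:
  1200–2000 m, dry: Δz = 0.8 km ⇒ ΔT = -7.76°C; T = 9.14°C
  2000–3900 m, saturated: Δz = 1.9 km ⇒ ΔT = -11.4°C; T = -2.26°C
Environment:
  1200–3900 m, environment: Δz = 2.7 km ⇒ ΔT = -11.61°C; T = 5.29°C
T_parcel − T_env = -2.26 − 5.29 = -7.55°C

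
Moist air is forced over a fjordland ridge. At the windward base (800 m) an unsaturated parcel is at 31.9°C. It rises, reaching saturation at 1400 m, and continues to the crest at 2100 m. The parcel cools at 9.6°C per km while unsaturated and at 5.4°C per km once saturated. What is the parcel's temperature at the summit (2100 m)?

From 800 m to 1400 m (dry): cools by 9.6 × 0.6 = 5.76°C, giving 26.14°C.
From 1400 m to 2100 m (saturated): cools by 5.4 × 0.7 = 3.78°C, giving 22.36°C.

22.36°C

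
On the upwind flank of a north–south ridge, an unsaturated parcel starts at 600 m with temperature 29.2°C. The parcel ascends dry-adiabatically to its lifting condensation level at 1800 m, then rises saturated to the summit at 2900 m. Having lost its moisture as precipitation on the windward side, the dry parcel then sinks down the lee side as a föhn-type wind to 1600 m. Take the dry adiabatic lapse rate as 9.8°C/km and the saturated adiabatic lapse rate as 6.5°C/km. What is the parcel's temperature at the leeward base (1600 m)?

23.03°C

600 → 1800 m (dry, 9.8°C/km): ΔT = -9.8 × 1.2 = -11.76°C → T = 17.44°C
1800 → 2900 m (saturated, 6.5°C/km): ΔT = -6.5 × 1.1 = -7.15°C → T = 10.29°C
2900 → 1600 m (dry descent, 9.8°C/km): ΔT = +9.8 × 1.3 = +12.74°C → T = 23.03°C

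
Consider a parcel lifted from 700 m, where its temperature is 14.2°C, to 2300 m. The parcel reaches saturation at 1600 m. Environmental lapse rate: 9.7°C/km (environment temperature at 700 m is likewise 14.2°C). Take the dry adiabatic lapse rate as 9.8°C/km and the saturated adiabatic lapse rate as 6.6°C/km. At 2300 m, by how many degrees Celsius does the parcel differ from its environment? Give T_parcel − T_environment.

+2.08°C (parcel warmer than environment)

Parcel:
  700 → 1600 m (dry, 9.8°C/km): ΔT = -9.8 × 0.9 = -8.82°C → T = 5.38°C
  1600 → 2300 m (saturated, 6.6°C/km): ΔT = -6.6 × 0.7 = -4.62°C → T = 0.76°C
Environment:
  700 → 2300 m (environment, 9.7°C/km): ΔT = -9.7 × 1.6 = -15.52°C → T = -1.32°C
T_parcel − T_env = 0.76 − (-1.32) = +2.08°C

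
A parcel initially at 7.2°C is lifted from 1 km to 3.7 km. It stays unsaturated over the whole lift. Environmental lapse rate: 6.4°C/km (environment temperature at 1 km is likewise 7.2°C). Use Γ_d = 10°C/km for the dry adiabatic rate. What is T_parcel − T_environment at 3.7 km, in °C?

Parcel:
  1000 → 3700 m (dry, 10°C/km): ΔT = -10 × 2.7 = -27°C → T = -19.8°C
Environment:
  1000 → 3700 m (environment, 6.4°C/km): ΔT = -6.4 × 2.7 = -17.28°C → T = -10.08°C
T_parcel − T_env = -19.8 − (-10.08) = -9.72°C

-9.72°C (parcel cooler than environment)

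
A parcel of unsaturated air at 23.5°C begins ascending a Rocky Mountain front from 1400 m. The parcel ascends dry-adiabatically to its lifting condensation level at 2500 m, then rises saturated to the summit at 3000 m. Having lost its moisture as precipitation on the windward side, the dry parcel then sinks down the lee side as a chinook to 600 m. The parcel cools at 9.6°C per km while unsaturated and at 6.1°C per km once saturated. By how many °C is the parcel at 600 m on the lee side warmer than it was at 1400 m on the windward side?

Dry to 2500 m: -9.6 × 1.1 km = -10.56°C, so T = 12.94°C.
Saturated to 3000 m: -6.1 × 0.5 km = -3.05°C, so T = 9.89°C.
Dry descent to 600 m: +9.6 × 2.4 km = +23.04°C, so T = 32.93°C.
Net change vs windward start: 32.93 − 23.5 = +9.43°C

+9.43°C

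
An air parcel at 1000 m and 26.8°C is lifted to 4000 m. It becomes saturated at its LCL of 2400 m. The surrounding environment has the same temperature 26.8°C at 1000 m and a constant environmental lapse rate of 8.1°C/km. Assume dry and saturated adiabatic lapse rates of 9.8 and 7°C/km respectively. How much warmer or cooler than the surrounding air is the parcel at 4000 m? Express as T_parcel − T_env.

-0.62°C (parcel cooler than environment)

Parcel:
  1000 → 2400 m (dry, 9.8°C/km): ΔT = -9.8 × 1.4 = -13.72°C → T = 13.08°C
  2400 → 4000 m (saturated, 7°C/km): ΔT = -7 × 1.6 = -11.2°C → T = 1.88°C
Environment:
  1000 → 4000 m (environment, 8.1°C/km): ΔT = -8.1 × 3 = -24.3°C → T = 2.5°C
T_parcel − T_env = 1.88 − 2.5 = -0.62°C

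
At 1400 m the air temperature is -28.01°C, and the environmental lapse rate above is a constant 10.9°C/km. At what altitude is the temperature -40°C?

2500 m

Height above start = (-28.01 − (-40)) / 10.9 = 1.1 km
Altitude = 1400 m + 1100 m = 2500 m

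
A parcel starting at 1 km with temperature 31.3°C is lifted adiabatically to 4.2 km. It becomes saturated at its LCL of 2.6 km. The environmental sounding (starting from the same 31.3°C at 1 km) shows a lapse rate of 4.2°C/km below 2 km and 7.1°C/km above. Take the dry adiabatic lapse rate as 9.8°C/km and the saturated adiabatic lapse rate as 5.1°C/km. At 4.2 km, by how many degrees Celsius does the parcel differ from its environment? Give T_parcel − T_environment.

Parcel:
  1000 → 2600 m (dry, 9.8°C/km): ΔT = -9.8 × 1.6 = -15.68°C → T = 15.62°C
  2600 → 4200 m (saturated, 5.1°C/km): ΔT = -5.1 × 1.6 = -8.16°C → T = 7.46°C
Environment:
  1000 → 2000 m (environment, lower layer, 4.2°C/km): ΔT = -4.2 × 1 = -4.2°C → T = 27.1°C
  2000 → 4200 m (environment, upper layer, 7.1°C/km): ΔT = -7.1 × 2.2 = -15.62°C → T = 11.48°C
T_parcel − T_env = 7.46 − 11.48 = -4.02°C

-4.02°C (parcel cooler than environment)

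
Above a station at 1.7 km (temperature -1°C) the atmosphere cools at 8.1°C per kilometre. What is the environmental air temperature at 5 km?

1700 → 5000 m (environmental, 8.1°C/km): ΔT = -8.1 × 3.3 = -26.73°C → T = -27.73°C

-27.73°C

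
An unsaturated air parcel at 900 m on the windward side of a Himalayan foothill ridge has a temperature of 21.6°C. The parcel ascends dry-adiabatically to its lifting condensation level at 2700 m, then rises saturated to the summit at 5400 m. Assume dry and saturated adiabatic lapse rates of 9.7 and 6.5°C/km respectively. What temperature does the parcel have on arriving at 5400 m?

-13.41°C

Dry to 2700 m: -9.7 × 1.8 km = -17.46°C, so T = 4.14°C.
Saturated to 5400 m: -6.5 × 2.7 km = -17.55°C, so T = -13.41°C.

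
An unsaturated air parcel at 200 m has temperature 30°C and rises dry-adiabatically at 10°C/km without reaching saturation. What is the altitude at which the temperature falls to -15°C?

Height above start = (30 − (-15)) / 10 = 4.5 km
Altitude = 200 m + 4500 m = 4700 m

4700 m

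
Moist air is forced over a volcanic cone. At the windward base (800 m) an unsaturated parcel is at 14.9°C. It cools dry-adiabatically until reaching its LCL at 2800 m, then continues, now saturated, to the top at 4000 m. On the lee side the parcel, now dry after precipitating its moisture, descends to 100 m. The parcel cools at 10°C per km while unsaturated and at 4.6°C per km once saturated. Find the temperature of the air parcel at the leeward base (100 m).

800 → 2800 m (dry, 10°C/km): ΔT = -10 × 2 = -20°C → T = -5.1°C
2800 → 4000 m (saturated, 4.6°C/km): ΔT = -4.6 × 1.2 = -5.52°C → T = -10.62°C
4000 → 100 m (dry descent, 10°C/km): ΔT = +10 × 3.9 = +39°C → T = 28.38°C

28.38°C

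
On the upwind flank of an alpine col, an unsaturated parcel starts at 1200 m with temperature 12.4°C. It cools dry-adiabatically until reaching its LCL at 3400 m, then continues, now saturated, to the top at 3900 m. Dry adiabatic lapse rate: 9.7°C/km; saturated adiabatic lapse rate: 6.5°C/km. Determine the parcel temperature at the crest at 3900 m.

-12.19°C

1200 → 3400 m (dry, 9.7°C/km): ΔT = -9.7 × 2.2 = -21.34°C → T = -8.94°C
3400 → 3900 m (saturated, 6.5°C/km): ΔT = -6.5 × 0.5 = -3.25°C → T = -12.19°C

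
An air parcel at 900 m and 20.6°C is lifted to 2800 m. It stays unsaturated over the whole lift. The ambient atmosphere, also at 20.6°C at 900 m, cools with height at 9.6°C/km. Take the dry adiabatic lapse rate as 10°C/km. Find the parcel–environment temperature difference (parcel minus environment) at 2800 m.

-0.76°C (parcel cooler than environment)

Parcel:
  900–2800 m, dry: Δz = 1.9 km ⇒ ΔT = -19°C; T = 1.6°C
Environment:
  900–2800 m, environment: Δz = 1.9 km ⇒ ΔT = -18.24°C; T = 2.36°C
T_parcel − T_env = 1.6 − 2.36 = -0.76°C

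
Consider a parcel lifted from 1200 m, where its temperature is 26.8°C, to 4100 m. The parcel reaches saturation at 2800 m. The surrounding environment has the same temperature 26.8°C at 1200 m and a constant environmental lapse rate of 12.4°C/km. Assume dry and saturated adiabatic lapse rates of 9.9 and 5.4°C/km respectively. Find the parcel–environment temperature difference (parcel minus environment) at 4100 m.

+13.1°C (parcel warmer than environment)

Parcel:
  From 1200 m to 2800 m (dry): cools by 9.9 × 1.6 = 15.84°C, giving 10.96°C.
  From 2800 m to 4100 m (saturated): cools by 5.4 × 1.3 = 7.02°C, giving 3.94°C.
Environment:
  From 1200 m to 4100 m (environment): cools by 12.4 × 2.9 = 35.96°C, giving -9.16°C.
T_parcel − T_env = 3.94 − (-9.16) = +13.1°C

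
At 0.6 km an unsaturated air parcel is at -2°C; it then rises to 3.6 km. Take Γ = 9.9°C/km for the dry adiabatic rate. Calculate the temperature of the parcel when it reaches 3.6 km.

600 → 3600 m (dry adiabatic, 9.9°C/km): ΔT = -9.9 × 3 = -29.7°C → T = -31.7°C

-31.7°C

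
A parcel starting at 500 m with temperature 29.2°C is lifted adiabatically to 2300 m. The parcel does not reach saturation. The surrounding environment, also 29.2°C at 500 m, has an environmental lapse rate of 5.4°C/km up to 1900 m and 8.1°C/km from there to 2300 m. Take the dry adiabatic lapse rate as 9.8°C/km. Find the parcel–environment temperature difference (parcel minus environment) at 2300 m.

-6.84°C (parcel cooler than environment)

Parcel:
  From 500 m to 2300 m (dry): cools by 9.8 × 1.8 = 17.64°C, giving 11.56°C.
Environment:
  From 500 m to 1900 m (environment, lower layer): cools by 5.4 × 1.4 = 7.56°C, giving 21.64°C.
  From 1900 m to 2300 m (environment, upper layer): cools by 8.1 × 0.4 = 3.24°C, giving 18.4°C.
T_parcel − T_env = 11.56 − 18.4 = -6.84°C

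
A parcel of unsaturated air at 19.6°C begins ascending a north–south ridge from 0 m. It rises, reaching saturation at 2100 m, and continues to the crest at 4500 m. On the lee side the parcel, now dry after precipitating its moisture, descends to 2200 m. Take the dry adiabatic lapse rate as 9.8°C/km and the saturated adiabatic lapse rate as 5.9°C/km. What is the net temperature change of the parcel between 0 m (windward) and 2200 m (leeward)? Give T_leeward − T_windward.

Dry to 2100 m: -9.8 × 2.1 km = -20.58°C, so T = -0.98°C.
Saturated to 4500 m: -5.9 × 2.4 km = -14.16°C, so T = -15.14°C.
Dry descent to 2200 m: +9.8 × 2.3 km = +22.54°C, so T = 7.4°C.
Net change vs windward start: 7.4 − 19.6 = -12.2°C

-12.2°C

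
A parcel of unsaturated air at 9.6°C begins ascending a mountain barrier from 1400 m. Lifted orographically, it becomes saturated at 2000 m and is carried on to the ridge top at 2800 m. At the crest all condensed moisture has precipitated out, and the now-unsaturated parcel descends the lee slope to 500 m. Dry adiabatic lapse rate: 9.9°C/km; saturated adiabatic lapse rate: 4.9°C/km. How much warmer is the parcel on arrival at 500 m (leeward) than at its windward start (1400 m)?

Dry to 2000 m: -9.9 × 0.6 km = -5.94°C, so T = 3.66°C.
Saturated to 2800 m: -4.9 × 0.8 km = -3.92°C, so T = -0.26°C.
Dry descent to 500 m: +9.9 × 2.3 km = +22.77°C, so T = 22.51°C.
Net change vs windward start: 22.51 − 9.6 = +12.91°C

+12.91°C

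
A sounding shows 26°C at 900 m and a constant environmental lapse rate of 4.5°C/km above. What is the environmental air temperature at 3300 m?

15.2°C

900–3300 m, environmental: Δz = 2.4 km ⇒ ΔT = -10.8°C; T = 15.2°C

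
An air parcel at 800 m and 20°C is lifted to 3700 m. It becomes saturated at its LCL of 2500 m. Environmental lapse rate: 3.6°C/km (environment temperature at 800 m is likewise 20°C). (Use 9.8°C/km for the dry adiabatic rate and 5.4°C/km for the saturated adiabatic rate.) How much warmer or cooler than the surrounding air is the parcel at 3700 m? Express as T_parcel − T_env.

-12.7°C (parcel cooler than environment)

Parcel:
  800–2500 m, dry: Δz = 1.7 km ⇒ ΔT = -16.66°C; T = 3.34°C
  2500–3700 m, saturated: Δz = 1.2 km ⇒ ΔT = -6.48°C; T = -3.14°C
Environment:
  800–3700 m, environment: Δz = 2.9 km ⇒ ΔT = -10.44°C; T = 9.56°C
T_parcel − T_env = -3.14 − 9.56 = -12.7°C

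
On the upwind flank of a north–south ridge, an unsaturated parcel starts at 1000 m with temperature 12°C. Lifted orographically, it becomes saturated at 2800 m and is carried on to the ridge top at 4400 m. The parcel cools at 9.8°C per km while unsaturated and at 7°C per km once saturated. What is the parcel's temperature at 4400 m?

1000 → 2800 m (dry, 9.8°C/km): ΔT = -9.8 × 1.8 = -17.64°C → T = -5.64°C
2800 → 4400 m (saturated, 7°C/km): ΔT = -7 × 1.6 = -11.2°C → T = -16.84°C

-16.84°C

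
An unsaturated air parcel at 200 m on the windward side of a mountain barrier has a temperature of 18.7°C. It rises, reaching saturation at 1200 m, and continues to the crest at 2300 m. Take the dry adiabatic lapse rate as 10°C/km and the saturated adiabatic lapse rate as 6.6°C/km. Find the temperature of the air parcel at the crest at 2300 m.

1.44°C

Dry to 1200 m: -10 × 1 km = -10°C, so T = 8.7°C.
Saturated to 2300 m: -6.6 × 1.1 km = -7.26°C, so T = 1.44°C.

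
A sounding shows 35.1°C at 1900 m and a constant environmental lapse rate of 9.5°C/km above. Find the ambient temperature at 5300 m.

Environmental to 5300 m: -9.5 × 3.4 km = -32.3°C, so T = 2.8°C.

2.8°C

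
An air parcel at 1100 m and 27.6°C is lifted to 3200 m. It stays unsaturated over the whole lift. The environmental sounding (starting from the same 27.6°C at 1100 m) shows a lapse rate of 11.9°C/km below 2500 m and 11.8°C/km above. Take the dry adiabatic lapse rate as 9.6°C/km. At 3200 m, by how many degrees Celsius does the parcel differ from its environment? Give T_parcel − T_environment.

+4.76°C (parcel warmer than environment)

Parcel:
  1100 → 3200 m (dry, 9.6°C/km): ΔT = -9.6 × 2.1 = -20.16°C → T = 7.44°C
Environment:
  1100 → 2500 m (environment, lower layer, 11.9°C/km): ΔT = -11.9 × 1.4 = -16.66°C → T = 10.94°C
  2500 → 3200 m (environment, upper layer, 11.8°C/km): ΔT = -11.8 × 0.7 = -8.26°C → T = 2.68°C
T_parcel − T_env = 7.44 − 2.68 = +4.76°C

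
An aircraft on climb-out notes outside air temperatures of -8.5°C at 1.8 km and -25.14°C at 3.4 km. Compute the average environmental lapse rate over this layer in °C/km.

10.4°C/km

Γ = −ΔT/Δz = (-8.5 − (-25.14)) / (3400 − 1800) m
  = 16.64°C / 1.6 km = 10.4°C/km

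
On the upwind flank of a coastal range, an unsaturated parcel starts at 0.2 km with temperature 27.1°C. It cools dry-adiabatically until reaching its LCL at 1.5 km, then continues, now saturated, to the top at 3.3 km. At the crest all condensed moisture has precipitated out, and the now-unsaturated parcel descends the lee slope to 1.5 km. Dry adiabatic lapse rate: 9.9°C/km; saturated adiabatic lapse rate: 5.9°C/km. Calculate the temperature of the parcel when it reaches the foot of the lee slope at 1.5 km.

21.43°C

200–1500 m, dry: Δz = 1.3 km ⇒ ΔT = -12.87°C; T = 14.23°C
1500–3300 m, saturated: Δz = 1.8 km ⇒ ΔT = -10.62°C; T = 3.61°C
3300–1500 m, dry descent: Δz = 1.8 km ⇒ ΔT = +17.82°C; T = 21.43°C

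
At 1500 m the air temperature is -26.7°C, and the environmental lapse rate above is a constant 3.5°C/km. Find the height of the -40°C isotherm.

Height above start = (-26.7 − (-40)) / 3.5 = 3.8 km
Altitude = 1500 m + 3800 m = 5300 m

5300 m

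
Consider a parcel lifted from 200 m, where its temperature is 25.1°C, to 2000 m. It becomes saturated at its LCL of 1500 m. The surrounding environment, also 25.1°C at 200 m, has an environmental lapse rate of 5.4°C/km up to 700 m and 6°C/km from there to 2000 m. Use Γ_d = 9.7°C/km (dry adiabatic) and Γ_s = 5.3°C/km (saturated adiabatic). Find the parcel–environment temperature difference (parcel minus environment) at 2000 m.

-4.76°C (parcel cooler than environment)

Parcel:
  From 200 m to 1500 m (dry): cools by 9.7 × 1.3 = 12.61°C, giving 12.49°C.
  From 1500 m to 2000 m (saturated): cools by 5.3 × 0.5 = 2.65°C, giving 9.84°C.
Environment:
  From 200 m to 700 m (environment, lower layer): cools by 5.4 × 0.5 = 2.7°C, giving 22.4°C.
  From 700 m to 2000 m (environment, upper layer): cools by 6 × 1.3 = 7.8°C, giving 14.6°C.
T_parcel − T_env = 9.84 − 14.6 = -4.76°C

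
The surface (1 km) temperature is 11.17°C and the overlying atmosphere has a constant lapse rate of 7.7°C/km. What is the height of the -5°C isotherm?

3.1 km

Height above start = (11.17 − (-5)) / 7.7 = 2.1 km
Altitude = 1000 m + 2100 m = 3100 m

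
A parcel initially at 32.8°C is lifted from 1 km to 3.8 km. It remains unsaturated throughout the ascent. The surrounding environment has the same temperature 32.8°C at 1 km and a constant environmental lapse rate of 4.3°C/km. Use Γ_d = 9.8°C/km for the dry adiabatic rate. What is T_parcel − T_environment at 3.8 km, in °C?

-15.4°C (parcel cooler than environment)

Parcel:
  Dry to 3800 m: -9.8 × 2.8 km = -27.44°C, so T = 5.36°C.
Environment:
  Environment to 3800 m: -4.3 × 2.8 km = -12.04°C, so T = 20.76°C.
T_parcel − T_env = 5.36 − 20.76 = -15.4°C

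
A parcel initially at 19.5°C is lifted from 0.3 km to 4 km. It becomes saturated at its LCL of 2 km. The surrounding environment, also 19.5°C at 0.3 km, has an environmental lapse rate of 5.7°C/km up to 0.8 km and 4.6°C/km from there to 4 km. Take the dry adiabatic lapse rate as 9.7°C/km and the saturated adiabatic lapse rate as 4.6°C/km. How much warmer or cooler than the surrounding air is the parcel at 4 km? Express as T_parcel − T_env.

-8.12°C (parcel cooler than environment)

Parcel:
  300–2000 m, dry: Δz = 1.7 km ⇒ ΔT = -16.49°C; T = 3.01°C
  2000–4000 m, saturated: Δz = 2 km ⇒ ΔT = -9.2°C; T = -6.19°C
Environment:
  300–800 m, environment, lower layer: Δz = 0.5 km ⇒ ΔT = -2.85°C; T = 16.65°C
  800–4000 m, environment, upper layer: Δz = 3.2 km ⇒ ΔT = -14.72°C; T = 1.93°C
T_parcel − T_env = -6.19 − 1.93 = -8.12°C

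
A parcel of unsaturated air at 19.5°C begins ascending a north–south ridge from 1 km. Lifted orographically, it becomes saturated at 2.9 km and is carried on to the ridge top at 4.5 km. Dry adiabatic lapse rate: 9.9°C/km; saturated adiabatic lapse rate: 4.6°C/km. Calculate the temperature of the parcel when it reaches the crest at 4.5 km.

Dry to 2900 m: -9.9 × 1.9 km = -18.81°C, so T = 0.69°C.
Saturated to 4500 m: -4.6 × 1.6 km = -7.36°C, so T = -6.67°C.

-6.67°C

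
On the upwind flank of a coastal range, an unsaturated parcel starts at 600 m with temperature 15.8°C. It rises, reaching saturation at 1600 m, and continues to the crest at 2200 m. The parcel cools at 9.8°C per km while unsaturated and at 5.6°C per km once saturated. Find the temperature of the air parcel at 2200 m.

2.64°C

600–1600 m, dry: Δz = 1 km ⇒ ΔT = -9.8°C; T = 6°C
1600–2200 m, saturated: Δz = 0.6 km ⇒ ΔT = -3.36°C; T = 2.64°C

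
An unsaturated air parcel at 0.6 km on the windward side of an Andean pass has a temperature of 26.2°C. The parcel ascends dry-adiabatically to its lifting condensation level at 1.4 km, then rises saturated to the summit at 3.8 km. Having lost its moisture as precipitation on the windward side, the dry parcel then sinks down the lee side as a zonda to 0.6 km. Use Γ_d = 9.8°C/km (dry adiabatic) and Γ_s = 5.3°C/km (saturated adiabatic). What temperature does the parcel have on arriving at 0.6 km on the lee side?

600–1400 m, dry: Δz = 0.8 km ⇒ ΔT = -7.84°C; T = 18.36°C
1400–3800 m, saturated: Δz = 2.4 km ⇒ ΔT = -12.72°C; T = 5.64°C
3800–600 m, dry descent: Δz = 3.2 km ⇒ ΔT = +31.36°C; T = 37°C

37°C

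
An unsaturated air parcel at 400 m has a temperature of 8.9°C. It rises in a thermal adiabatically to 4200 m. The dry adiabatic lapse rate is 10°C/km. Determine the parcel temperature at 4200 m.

-29.1°C

400 → 4200 m (dry adiabatic, 10°C/km): ΔT = -10 × 3.8 = -38°C → T = -29.1°C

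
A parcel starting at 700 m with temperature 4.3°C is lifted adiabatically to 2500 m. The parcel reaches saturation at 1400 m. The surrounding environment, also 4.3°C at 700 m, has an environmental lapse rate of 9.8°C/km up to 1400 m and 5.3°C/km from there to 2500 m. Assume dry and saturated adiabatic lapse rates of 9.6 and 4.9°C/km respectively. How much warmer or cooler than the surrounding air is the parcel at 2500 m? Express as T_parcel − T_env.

+0.58°C (parcel warmer than environment)

Parcel:
  From 700 m to 1400 m (dry): cools by 9.6 × 0.7 = 6.72°C, giving -2.42°C.
  From 1400 m to 2500 m (saturated): cools by 4.9 × 1.1 = 5.39°C, giving -7.81°C.
Environment:
  From 700 m to 1400 m (environment, lower layer): cools by 9.8 × 0.7 = 6.86°C, giving -2.56°C.
  From 1400 m to 2500 m (environment, upper layer): cools by 5.3 × 1.1 = 5.83°C, giving -8.39°C.
T_parcel − T_env = -7.81 − (-8.39) = +0.58°C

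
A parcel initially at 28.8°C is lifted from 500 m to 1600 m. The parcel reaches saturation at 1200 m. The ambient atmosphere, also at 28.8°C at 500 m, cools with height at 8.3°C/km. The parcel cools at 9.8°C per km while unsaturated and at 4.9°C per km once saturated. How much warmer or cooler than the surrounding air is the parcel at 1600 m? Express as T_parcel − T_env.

Parcel:
  500–1200 m, dry: Δz = 0.7 km ⇒ ΔT = -6.86°C; T = 21.94°C
  1200–1600 m, saturated: Δz = 0.4 km ⇒ ΔT = -1.96°C; T = 19.98°C
Environment:
  500–1600 m, environment: Δz = 1.1 km ⇒ ΔT = -9.13°C; T = 19.67°C
T_parcel − T_env = 19.98 − 19.67 = +0.31°C

+0.31°C (parcel warmer than environment)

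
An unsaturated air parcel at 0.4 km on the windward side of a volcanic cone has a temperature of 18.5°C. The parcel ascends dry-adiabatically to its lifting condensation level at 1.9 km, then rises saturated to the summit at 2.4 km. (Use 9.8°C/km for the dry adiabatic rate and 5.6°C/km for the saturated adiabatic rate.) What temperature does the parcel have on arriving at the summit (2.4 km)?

400 → 1900 m (dry, 9.8°C/km): ΔT = -9.8 × 1.5 = -14.7°C → T = 3.8°C
1900 → 2400 m (saturated, 5.6°C/km): ΔT = -5.6 × 0.5 = -2.8°C → T = 1°C

1°C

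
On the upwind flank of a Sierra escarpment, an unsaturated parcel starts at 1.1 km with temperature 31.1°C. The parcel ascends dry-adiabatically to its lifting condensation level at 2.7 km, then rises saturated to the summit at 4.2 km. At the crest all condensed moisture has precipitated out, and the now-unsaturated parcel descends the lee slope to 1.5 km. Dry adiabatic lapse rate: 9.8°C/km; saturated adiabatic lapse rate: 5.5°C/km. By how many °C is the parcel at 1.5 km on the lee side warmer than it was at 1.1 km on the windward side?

+2.53°C

Dry to 2700 m: -9.8 × 1.6 km = -15.68°C, so T = 15.42°C.
Saturated to 4200 m: -5.5 × 1.5 km = -8.25°C, so T = 7.17°C.
Dry descent to 1500 m: +9.8 × 2.7 km = +26.46°C, so T = 33.63°C.
Net change vs windward start: 33.63 − 31.1 = +2.53°C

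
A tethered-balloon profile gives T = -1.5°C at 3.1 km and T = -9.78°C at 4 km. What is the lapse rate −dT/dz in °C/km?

9.2°C/km

Γ = −ΔT/Δz = (-1.5 − (-9.78)) / (4000 − 3100) m
  = 8.28°C / 0.9 km = 9.2°C/km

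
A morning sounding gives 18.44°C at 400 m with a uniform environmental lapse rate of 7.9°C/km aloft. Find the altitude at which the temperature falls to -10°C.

4000 m

Height above start = (18.44 − (-10)) / 7.9 = 3.6 km
Altitude = 400 m + 3600 m = 4000 m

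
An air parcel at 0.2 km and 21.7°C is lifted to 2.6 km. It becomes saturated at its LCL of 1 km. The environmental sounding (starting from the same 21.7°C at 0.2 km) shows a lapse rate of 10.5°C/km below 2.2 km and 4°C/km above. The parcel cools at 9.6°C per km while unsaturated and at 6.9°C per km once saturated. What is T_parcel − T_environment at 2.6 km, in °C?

+3.88°C (parcel warmer than environment)

Parcel:
  Dry to 1000 m: -9.6 × 0.8 km = -7.68°C, so T = 14.02°C.
  Saturated to 2600 m: -6.9 × 1.6 km = -11.04°C, so T = 2.98°C.
Environment:
  Environment, lower layer to 2200 m: -10.5 × 2 km = -21°C, so T = 0.7°C.
  Environment, upper layer to 2600 m: -4 × 0.4 km = -1.6°C, so T = -0.9°C.
T_parcel − T_env = 2.98 − (-0.9) = +3.88°C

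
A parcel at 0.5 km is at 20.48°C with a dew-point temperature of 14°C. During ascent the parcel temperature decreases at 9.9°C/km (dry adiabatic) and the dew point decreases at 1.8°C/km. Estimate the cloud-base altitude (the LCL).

T and T_d converge at 9.9 − 1.8 = 8.1°C per km
Height above start = (20.48 − 14) / 8.1 = 0.8 km
LCL altitude = 500 m + 800 m = 1300 m

1.3 km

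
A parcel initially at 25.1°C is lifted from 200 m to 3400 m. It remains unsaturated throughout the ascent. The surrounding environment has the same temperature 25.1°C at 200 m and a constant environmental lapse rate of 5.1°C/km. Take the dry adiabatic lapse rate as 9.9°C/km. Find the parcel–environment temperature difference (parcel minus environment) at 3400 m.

Parcel:
  200 → 3400 m (dry, 9.9°C/km): ΔT = -9.9 × 3.2 = -31.68°C → T = -6.58°C
Environment:
  200 → 3400 m (environment, 5.1°C/km): ΔT = -5.1 × 3.2 = -16.32°C → T = 8.78°C
T_parcel − T_env = -6.58 − 8.78 = -15.36°C

-15.36°C (parcel cooler than environment)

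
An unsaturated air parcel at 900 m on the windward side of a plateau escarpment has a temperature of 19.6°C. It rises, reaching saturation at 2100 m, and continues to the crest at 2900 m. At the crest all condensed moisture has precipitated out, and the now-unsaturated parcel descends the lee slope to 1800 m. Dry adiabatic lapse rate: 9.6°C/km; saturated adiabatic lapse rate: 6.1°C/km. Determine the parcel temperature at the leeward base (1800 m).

900–2100 m, dry: Δz = 1.2 km ⇒ ΔT = -11.52°C; T = 8.08°C
2100–2900 m, saturated: Δz = 0.8 km ⇒ ΔT = -4.88°C; T = 3.2°C
2900–1800 m, dry descent: Δz = 1.1 km ⇒ ΔT = +10.56°C; T = 13.76°C

13.76°C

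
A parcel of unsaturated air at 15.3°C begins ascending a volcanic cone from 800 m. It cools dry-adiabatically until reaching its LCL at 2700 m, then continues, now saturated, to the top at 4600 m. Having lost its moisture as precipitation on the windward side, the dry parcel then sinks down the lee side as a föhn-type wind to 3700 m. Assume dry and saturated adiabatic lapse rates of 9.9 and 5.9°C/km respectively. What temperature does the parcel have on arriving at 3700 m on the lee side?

From 800 m to 2700 m (dry): cools by 9.9 × 1.9 = 18.81°C, giving -3.51°C.
From 2700 m to 4600 m (saturated): cools by 5.9 × 1.9 = 11.21°C, giving -14.72°C.
From 4600 m to 3700 m (dry descent): warms by 9.9 × 0.9 = 8.91°C, giving -5.81°C.

-5.81°C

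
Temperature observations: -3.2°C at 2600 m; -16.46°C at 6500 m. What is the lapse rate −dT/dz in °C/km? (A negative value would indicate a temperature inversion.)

Γ = −ΔT/Δz = (-3.2 − (-16.46)) / (6500 − 2600) m
  = 13.26°C / 3.9 km = 3.4°C/km

3.4°C/km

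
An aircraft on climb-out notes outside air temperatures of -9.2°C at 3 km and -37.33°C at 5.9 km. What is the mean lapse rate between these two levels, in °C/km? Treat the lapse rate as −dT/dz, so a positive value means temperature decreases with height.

9.7°C/km

Γ = −ΔT/Δz = (-9.2 − (-37.33)) / (5900 − 3000) m
  = 28.13°C / 2.9 km = 9.7°C/km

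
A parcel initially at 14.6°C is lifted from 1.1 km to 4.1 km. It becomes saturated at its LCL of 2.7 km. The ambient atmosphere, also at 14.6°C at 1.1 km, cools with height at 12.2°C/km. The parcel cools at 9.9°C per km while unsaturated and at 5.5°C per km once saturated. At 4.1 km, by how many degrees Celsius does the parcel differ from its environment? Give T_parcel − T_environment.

Parcel:
  Dry to 2700 m: -9.9 × 1.6 km = -15.84°C, so T = -1.24°C.
  Saturated to 4100 m: -5.5 × 1.4 km = -7.7°C, so T = -8.94°C.
Environment:
  Environment to 4100 m: -12.2 × 3 km = -36.6°C, so T = -22°C.
T_parcel − T_env = -8.94 − (-22) = +13.06°C

+13.06°C (parcel warmer than environment)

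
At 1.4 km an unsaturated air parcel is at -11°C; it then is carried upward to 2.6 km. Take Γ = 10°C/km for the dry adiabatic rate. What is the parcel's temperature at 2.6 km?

-23°C

From 1400 m to 2600 m (dry adiabatic): cools by 10 × 1.2 = 12°C, giving -23°C.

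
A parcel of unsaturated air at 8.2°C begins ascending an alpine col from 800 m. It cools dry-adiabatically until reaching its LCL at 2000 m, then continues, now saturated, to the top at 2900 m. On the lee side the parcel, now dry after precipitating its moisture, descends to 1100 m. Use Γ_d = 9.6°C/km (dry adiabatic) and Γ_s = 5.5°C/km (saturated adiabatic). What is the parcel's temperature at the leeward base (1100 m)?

9.01°C

800–2000 m, dry: Δz = 1.2 km ⇒ ΔT = -11.52°C; T = -3.32°C
2000–2900 m, saturated: Δz = 0.9 km ⇒ ΔT = -4.95°C; T = -8.27°C
2900–1100 m, dry descent: Δz = 1.8 km ⇒ ΔT = +17.28°C; T = 9.01°C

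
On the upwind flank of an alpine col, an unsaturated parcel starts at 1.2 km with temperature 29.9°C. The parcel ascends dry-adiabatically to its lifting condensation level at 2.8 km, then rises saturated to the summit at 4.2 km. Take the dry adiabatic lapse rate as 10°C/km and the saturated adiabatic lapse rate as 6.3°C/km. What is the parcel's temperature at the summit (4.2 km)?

5.08°C

1200 → 2800 m (dry, 10°C/km): ΔT = -10 × 1.6 = -16°C → T = 13.9°C
2800 → 4200 m (saturated, 6.3°C/km): ΔT = -6.3 × 1.4 = -8.82°C → T = 5.08°C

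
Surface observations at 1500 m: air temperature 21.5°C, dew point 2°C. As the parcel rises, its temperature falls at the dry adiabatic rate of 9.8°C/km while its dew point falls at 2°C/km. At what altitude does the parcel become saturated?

T and T_d converge at 9.8 − 2 = 7.8°C per km
Height above start = (21.5 − 2) / 7.8 = 2.5 km
LCL altitude = 1500 m + 2500 m = 4000 m

4000 m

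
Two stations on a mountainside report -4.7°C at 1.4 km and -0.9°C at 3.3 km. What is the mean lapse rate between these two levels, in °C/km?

-2°C/km

Γ = −ΔT/Δz = (-4.7 − (-0.9)) / (3300 − 1400) m
  = -3.8°C / 1.9 km = -2°C/km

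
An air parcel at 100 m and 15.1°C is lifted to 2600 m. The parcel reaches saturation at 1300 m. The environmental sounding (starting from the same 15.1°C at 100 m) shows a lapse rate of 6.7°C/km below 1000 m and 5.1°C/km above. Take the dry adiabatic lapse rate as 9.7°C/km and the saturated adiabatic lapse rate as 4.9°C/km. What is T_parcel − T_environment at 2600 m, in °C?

Parcel:
  100 → 1300 m (dry, 9.7°C/km): ΔT = -9.7 × 1.2 = -11.64°C → T = 3.46°C
  1300 → 2600 m (saturated, 4.9°C/km): ΔT = -4.9 × 1.3 = -6.37°C → T = -2.91°C
Environment:
  100 → 1000 m (environment, lower layer, 6.7°C/km): ΔT = -6.7 × 0.9 = -6.03°C → T = 9.07°C
  1000 → 2600 m (environment, upper layer, 5.1°C/km): ΔT = -5.1 × 1.6 = -8.16°C → T = 0.91°C
T_parcel − T_env = -2.91 − 0.91 = -3.82°C

-3.82°C (parcel cooler than environment)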